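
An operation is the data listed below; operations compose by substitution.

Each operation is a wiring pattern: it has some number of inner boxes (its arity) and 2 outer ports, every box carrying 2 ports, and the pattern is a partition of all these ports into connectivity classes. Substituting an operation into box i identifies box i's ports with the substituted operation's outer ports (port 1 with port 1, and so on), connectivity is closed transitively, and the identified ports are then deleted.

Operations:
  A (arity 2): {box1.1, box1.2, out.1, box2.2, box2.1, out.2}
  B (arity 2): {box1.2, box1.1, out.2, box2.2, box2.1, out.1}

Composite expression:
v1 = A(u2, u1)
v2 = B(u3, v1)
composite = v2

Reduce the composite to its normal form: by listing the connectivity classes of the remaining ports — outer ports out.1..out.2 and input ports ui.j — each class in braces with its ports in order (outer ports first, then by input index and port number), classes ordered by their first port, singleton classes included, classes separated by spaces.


Substituting into B glues patterns; closure does the rest.
composing A on (u2, u1), with out.j its own outer ports: {out.1, out.2, u1.1, u1.2, u2.1, u2.2}
composing B on (u3, u2, u1), with out.j its own outer ports: {out.1, out.2, u1.1, u1.2, u2.1, u2.2, u3.1, u3.2}

{out.1, out.2, u1.1, u1.2, u2.1, u2.2, u3.1, u3.2}


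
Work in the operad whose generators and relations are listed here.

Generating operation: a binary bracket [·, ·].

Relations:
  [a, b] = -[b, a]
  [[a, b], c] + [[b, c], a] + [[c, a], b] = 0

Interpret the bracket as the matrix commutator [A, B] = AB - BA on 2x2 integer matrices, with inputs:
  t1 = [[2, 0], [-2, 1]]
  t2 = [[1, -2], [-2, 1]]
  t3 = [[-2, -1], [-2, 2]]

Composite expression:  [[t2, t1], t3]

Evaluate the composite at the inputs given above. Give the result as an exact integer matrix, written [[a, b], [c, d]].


[[-6, 0], [24, 6]]

[t2, t1] = [[4, 2], [-2, -4]]
[[t2, t1], t3] = [[-6, 0], [24, 6]]


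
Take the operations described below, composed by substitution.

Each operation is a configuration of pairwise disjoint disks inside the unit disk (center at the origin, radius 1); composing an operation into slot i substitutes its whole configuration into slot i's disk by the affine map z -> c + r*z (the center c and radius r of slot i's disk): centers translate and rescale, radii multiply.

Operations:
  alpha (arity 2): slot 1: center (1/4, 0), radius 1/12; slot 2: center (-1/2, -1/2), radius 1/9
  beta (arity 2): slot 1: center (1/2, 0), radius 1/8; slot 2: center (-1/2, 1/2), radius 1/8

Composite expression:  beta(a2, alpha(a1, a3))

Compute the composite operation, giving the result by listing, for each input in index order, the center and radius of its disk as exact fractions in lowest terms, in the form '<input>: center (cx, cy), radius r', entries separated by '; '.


a1: center (-15/32, 1/2), radius 1/96; a2: center (1/2, 0), radius 1/8; a3: center (-9/16, 7/16), radius 1/72


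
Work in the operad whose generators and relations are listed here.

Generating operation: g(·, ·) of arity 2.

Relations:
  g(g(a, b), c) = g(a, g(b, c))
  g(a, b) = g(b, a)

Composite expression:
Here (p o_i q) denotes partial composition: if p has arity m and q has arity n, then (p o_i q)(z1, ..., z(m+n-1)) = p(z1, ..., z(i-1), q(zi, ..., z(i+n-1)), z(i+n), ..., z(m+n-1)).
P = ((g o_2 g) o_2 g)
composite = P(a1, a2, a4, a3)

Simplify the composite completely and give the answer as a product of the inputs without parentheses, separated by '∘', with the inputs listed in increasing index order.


a1 ∘ a2 ∘ a3 ∘ a4

Key point: g commutes, so take the a-inputs in any fixed order.
g(a2, a4) spells out as a2 ∘ a4
g(g(a2, a4), a3) spells out as a2 ∘ a4 ∘ a3
g(a1, g(g(a2, a4), a3)) spells out as a1 ∘ a2 ∘ a4 ∘ a3
commutativity sorts the factors: a1 ∘ a2 ∘ a3 ∘ a4


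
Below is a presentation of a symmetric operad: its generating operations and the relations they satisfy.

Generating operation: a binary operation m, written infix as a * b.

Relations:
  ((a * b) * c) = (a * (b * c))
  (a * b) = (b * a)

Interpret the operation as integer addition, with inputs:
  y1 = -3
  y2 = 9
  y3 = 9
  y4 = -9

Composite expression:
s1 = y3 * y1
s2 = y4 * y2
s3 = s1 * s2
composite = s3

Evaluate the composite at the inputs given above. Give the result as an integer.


6

(y3 * y1) = 6
(y4 * y2) = 0
((y3 * y1) * (y4 * y2)) = 6


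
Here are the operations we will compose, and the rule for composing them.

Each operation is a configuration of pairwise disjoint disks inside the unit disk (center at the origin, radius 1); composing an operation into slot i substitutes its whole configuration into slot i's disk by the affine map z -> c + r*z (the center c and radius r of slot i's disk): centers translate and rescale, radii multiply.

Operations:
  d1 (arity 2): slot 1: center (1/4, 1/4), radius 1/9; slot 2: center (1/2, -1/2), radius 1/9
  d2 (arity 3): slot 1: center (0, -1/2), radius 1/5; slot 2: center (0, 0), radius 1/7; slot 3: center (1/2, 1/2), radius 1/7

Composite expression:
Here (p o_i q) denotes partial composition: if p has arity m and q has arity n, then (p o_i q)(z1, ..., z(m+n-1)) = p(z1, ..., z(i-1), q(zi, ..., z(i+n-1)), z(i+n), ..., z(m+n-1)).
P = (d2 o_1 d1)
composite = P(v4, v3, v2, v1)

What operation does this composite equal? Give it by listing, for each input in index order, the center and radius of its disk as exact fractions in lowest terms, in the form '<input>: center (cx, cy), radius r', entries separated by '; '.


Affine substitution under d2: radii multiply and v-centers shift.
v4 passes through 2 substitutions, ending at center (1/20, -9/20), radius 1/45
v3 passes through 2 substitutions, ending at center (1/10, -3/5), radius 1/45
v2 passes through 1 substitution, ending at center (0, 0), radius 1/7
v1 passes through 1 substitution, ending at center (1/2, 1/2), radius 1/7

v1: center (1/2, 1/2), radius 1/7; v2: center (0, 0), radius 1/7; v3: center (1/10, -3/5), radius 1/45; v4: center (1/20, -9/20), radius 1/45


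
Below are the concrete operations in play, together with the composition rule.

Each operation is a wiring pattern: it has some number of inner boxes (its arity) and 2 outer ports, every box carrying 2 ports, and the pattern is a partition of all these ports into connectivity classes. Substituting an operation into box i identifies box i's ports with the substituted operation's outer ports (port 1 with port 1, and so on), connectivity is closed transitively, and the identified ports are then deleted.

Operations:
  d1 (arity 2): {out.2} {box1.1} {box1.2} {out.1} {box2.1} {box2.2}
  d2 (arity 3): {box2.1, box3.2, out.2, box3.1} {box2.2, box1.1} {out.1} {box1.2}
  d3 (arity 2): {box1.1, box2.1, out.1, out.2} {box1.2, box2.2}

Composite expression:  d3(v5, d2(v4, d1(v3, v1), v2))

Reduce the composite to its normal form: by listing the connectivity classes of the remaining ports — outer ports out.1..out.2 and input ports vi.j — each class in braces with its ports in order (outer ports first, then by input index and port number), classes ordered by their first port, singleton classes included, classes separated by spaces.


After gluing at d3, chains via deleted ports link the v-ports.
d1 over (v3, v1) gives {out.1} {out.2} {v1.1} {v1.2} {v3.1} {v3.2}, out.j being that stage's outer ports
d2 over (v4, v3, v1, v2) gives {out.1} {out.2, v2.1, v2.2} {v1.1} {v1.2} {v3.1} {v3.2} {v4.1} {v4.2}, out.j being that stage's outer ports
d3 over (v5, v4, v3, v1, v2) gives {out.1, out.2, v5.1} {v1.1} {v1.2} {v2.1, v2.2, v5.2} {v3.1} {v3.2} {v4.1} {v4.2}, out.j being that stage's outer ports

{out.1, out.2, v5.1} {v1.1} {v1.2} {v2.1, v2.2, v5.2} {v3.1} {v3.2} {v4.1} {v4.2}


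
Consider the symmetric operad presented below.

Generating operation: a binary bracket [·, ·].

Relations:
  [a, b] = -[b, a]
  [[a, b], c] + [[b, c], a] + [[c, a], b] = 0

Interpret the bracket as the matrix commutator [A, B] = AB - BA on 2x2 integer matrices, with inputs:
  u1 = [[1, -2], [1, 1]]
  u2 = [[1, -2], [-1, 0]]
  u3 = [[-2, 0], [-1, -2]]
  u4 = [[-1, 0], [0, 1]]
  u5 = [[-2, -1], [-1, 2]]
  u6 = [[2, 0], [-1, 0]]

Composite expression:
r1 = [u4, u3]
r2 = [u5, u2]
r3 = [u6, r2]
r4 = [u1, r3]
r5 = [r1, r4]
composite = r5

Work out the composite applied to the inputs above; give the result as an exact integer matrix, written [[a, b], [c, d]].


[[72, 0], [168, -72]]

[u4, u3] = [[0, 0], [-2, 0]]
[u5, u2] = [[-1, 9], [-5, 1]]
[u6, [u5, u2]] = [[9, 18], [12, -9]]
[u1, [u6, [u5, u2]]] = [[-42, 36], [18, 42]]
[[u4, u3], [u1, [u6, [u5, u2]]]] = [[72, 0], [168, -72]]


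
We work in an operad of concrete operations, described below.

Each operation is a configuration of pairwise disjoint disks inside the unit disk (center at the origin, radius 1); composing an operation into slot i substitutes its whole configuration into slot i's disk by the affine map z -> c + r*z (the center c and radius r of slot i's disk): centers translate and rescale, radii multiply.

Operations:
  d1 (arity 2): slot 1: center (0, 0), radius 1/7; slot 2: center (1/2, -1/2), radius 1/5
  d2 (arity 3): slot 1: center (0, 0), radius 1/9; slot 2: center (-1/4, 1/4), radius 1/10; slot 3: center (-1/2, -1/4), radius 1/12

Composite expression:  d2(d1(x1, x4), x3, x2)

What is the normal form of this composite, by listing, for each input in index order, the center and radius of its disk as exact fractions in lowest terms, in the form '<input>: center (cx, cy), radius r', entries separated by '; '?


x1: center (0, 0), radius 1/63; x2: center (-1/2, -1/4), radius 1/12; x3: center (-1/4, 1/4), radius 1/10; x4: center (1/18, -1/18), radius 1/45

Follow each x-input down from d2: c' goes to c + r*c', radius to r*r'.
for x1, the 2-step affine chain lands on center (0, 0), radius 1/63
for x4, the 2-step affine chain lands on center (1/18, -1/18), radius 1/45
for x3, the 1-step affine chain lands on center (-1/4, 1/4), radius 1/10
for x2, the 1-step affine chain lands on center (-1/2, -1/4), radius 1/12


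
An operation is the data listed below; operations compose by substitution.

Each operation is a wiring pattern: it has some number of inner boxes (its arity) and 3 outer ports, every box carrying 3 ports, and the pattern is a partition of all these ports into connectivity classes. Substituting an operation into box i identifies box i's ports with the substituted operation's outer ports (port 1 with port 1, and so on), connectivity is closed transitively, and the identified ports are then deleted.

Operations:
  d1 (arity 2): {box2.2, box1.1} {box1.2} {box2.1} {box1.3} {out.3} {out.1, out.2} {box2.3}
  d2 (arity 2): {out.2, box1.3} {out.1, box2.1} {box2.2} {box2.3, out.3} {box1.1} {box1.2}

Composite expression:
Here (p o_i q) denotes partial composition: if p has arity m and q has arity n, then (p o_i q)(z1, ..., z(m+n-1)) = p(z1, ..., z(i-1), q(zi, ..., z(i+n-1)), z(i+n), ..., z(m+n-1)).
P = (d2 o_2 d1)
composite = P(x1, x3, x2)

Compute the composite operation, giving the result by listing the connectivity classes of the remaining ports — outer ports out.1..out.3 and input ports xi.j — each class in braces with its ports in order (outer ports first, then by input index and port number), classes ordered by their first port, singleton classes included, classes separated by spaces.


{out.1} {out.2, x1.3} {out.3} {x1.1} {x1.2} {x2.1} {x2.2, x3.1} {x2.3} {x3.2} {x3.3}


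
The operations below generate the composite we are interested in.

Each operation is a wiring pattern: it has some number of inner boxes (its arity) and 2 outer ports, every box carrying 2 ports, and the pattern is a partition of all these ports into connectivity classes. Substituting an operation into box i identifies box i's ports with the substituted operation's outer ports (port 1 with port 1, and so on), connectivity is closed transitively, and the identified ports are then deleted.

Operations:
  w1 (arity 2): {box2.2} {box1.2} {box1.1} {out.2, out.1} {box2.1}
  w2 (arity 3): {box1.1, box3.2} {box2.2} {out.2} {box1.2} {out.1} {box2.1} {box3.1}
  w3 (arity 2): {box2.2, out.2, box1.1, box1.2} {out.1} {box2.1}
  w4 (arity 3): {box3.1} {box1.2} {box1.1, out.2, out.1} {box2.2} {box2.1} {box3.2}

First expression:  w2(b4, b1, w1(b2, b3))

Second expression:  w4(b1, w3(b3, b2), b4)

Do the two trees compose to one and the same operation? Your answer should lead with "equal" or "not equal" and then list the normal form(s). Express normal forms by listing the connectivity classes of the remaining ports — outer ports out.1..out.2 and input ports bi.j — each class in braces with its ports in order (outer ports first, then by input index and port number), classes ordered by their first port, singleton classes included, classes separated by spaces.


The first expression, normalized: {out.1} {out.2} {b1.1} {b1.2} {b2.1} {b2.2} {b3.1} {b3.2} {b4.1} {b4.2}
The second expression, normalized: {out.1, out.2, b1.1} {b1.2} {b2.1} {b2.2, b3.1, b3.2} {b4.1} {b4.2}
Distinct normal forms: not equal.

not equal; the first gives {out.1} {out.2} {b1.1} {b1.2} {b2.1} {b2.2} {b3.1} {b3.2} {b4.1} {b4.2} and the second {out.1, out.2, b1.1} {b1.2} {b2.1} {b2.2, b3.1, b3.2} {b4.1} {b4.2}


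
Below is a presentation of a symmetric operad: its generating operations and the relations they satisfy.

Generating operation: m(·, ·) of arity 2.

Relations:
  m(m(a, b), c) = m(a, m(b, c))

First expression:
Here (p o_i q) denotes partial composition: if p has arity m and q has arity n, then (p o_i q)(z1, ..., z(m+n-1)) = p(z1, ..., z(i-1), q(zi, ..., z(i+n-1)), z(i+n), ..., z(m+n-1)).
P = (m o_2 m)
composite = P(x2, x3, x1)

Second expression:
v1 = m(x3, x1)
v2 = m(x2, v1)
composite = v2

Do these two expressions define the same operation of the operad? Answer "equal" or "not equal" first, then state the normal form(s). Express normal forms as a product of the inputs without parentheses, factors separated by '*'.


equal: each reduces to x2 * x3 * x1

The first composite normalizes to x2 * x3 * x1
The second composite normalizes to x2 * x3 * x1
Same normal form: equal.


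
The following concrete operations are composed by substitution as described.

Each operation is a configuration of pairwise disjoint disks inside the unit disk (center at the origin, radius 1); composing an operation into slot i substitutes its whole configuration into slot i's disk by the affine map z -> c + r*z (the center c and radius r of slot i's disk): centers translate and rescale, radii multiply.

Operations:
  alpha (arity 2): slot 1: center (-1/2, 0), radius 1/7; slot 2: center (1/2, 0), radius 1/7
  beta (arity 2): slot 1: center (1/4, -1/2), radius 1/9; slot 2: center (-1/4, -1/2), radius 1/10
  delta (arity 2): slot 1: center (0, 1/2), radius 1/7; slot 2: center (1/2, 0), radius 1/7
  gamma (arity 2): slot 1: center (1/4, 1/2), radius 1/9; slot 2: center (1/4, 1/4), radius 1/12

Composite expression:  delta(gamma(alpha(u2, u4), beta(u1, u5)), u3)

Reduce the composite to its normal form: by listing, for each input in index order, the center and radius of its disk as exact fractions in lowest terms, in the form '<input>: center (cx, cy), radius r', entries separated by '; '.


u1: center (13/336, 89/168), radius 1/756; u2: center (1/36, 4/7), radius 1/441; u3: center (1/2, 0), radius 1/7; u4: center (11/252, 4/7), radius 1/441; u5: center (11/336, 89/168), radius 1/840

Below delta, radii multiply path by path; the u-disk centers shift.
for u2, the 3-step affine chain lands on center (1/36, 4/7), radius 1/441
for u4, the 3-step affine chain lands on center (11/252, 4/7), radius 1/441
for u1, the 3-step affine chain lands on center (13/336, 89/168), radius 1/756
for u5, the 3-step affine chain lands on center (11/336, 89/168), radius 1/840
for u3, the 1-step affine chain lands on center (1/2, 0), radius 1/7


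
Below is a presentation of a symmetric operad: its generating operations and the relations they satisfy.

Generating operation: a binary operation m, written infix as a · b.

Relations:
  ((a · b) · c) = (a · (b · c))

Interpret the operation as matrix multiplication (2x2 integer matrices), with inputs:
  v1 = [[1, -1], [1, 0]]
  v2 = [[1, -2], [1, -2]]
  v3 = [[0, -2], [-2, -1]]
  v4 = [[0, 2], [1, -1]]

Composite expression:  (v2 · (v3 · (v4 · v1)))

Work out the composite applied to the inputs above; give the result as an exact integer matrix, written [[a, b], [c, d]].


(v4 · v1) = [[2, 0], [0, -1]]
(v3 · (v4 · v1)) = [[0, 2], [-4, 1]]
(v2 · (v3 · (v4 · v1))) = [[8, 0], [8, 0]]

[[8, 0], [8, 0]]


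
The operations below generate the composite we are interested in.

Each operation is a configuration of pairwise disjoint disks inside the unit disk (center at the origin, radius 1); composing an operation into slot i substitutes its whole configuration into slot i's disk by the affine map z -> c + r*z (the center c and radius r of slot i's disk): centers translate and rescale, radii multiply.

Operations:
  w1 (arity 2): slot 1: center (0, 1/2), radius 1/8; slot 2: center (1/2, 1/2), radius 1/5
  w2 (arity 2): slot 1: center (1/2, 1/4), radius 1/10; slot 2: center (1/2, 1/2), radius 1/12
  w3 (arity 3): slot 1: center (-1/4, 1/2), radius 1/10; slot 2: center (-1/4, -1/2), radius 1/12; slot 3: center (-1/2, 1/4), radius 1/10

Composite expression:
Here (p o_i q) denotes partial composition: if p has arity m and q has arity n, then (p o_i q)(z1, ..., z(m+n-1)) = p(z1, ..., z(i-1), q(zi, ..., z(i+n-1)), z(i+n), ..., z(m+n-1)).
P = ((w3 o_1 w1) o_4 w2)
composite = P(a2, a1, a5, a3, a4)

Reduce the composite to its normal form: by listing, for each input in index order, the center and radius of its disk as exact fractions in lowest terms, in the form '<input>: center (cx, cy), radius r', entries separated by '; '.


a1: center (-1/5, 11/20), radius 1/50; a2: center (-1/4, 11/20), radius 1/80; a3: center (-9/20, 11/40), radius 1/100; a4: center (-9/20, 3/10), radius 1/120; a5: center (-1/4, -1/2), radius 1/12

Only the slot chain above each a matters under w3; compose those maps.
input a2: composing its 2 substitution steps yields center (-1/4, 11/20), radius 1/80
input a1: composing its 2 substitution steps yields center (-1/5, 11/20), radius 1/50
input a5: composing its 1 substitution step yields center (-1/4, -1/2), radius 1/12
input a3: composing its 2 substitution steps yields center (-9/20, 11/40), radius 1/100
input a4: composing its 2 substitution steps yields center (-9/20, 3/10), radius 1/120


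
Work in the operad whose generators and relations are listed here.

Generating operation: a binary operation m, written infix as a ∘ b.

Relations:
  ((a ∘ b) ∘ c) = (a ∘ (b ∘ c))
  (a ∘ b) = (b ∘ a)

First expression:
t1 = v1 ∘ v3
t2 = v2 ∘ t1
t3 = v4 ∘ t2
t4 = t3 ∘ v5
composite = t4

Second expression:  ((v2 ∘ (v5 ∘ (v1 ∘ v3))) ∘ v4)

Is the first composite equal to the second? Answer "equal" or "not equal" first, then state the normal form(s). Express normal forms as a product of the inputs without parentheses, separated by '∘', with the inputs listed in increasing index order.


equal — both sides give v1 ∘ v2 ∘ v3 ∘ v4 ∘ v5

In normal form, the first expression is v1 ∘ v2 ∘ v3 ∘ v4 ∘ v5
In normal form, the second expression is v1 ∘ v2 ∘ v3 ∘ v4 ∘ v5
One common form — equal.


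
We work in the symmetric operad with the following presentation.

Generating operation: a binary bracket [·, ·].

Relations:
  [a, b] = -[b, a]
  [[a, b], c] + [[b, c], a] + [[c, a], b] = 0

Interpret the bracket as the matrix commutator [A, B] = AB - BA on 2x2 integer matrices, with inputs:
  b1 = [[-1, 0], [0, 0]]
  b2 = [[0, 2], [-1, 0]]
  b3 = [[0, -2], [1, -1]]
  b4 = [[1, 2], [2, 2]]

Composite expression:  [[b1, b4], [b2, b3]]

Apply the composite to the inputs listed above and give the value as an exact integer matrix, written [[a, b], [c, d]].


[[6, 0], [0, -6]]

[b1, b4] = [[0, -2], [2, 0]]
[b2, b3] = [[0, -2], [-1, 0]]
[[b1, b4], [b2, b3]] = [[6, 0], [0, -6]]


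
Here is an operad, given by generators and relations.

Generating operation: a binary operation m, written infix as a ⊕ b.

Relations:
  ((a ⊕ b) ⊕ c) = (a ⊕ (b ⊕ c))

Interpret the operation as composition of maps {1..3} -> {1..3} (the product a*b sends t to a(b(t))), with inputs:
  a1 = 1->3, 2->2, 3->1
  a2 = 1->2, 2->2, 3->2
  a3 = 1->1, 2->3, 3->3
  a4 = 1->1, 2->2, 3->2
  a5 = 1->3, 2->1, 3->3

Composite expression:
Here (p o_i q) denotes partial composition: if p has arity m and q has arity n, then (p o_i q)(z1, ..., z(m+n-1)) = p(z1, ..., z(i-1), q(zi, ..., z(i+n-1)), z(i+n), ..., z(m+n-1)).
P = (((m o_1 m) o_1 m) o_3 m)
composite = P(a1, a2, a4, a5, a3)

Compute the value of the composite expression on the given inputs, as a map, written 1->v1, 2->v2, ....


(a1 ⊕ a2) = 1->2, 2->2, 3->2
(a4 ⊕ a5) = 1->2, 2->1, 3->2
((a1 ⊕ a2) ⊕ (a4 ⊕ a5)) = 1->2, 2->2, 3->2
(((a1 ⊕ a2) ⊕ (a4 ⊕ a5)) ⊕ a3) = 1->2, 2->2, 3->2

1->2, 2->2, 3->2


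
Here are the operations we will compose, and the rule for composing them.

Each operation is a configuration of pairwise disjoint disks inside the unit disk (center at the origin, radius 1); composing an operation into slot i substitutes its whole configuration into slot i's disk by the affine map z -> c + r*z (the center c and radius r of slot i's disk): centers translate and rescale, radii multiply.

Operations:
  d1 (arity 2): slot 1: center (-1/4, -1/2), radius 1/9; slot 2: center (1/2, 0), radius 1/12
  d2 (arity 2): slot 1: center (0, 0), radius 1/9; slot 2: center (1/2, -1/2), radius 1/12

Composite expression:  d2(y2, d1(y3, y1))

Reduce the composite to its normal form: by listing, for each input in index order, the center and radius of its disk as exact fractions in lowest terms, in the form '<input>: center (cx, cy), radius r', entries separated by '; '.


y1: center (13/24, -1/2), radius 1/144; y2: center (0, 0), radius 1/9; y3: center (23/48, -13/24), radius 1/108


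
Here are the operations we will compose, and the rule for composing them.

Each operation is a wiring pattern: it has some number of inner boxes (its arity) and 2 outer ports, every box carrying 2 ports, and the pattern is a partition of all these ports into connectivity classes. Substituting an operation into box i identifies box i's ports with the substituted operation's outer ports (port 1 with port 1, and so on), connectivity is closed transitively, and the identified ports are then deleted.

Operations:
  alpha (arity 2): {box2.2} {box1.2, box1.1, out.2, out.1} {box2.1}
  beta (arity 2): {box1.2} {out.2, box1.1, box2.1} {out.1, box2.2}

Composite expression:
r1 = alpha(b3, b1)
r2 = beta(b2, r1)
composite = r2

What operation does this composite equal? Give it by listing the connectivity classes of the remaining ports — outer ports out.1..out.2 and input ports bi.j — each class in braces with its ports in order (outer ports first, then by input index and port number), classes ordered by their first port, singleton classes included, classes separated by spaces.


{out.1, out.2, b2.1, b3.1, b3.2} {b1.1} {b1.2} {b2.2}

Reachability decides: close wires over beta-identified ports.
alpha over (b3, b1) gives {out.1, out.2, b3.1, b3.2} {b1.1} {b1.2}, out.j being that stage's outer ports
beta over (b2, b3, b1) gives {out.1, out.2, b2.1, b3.1, b3.2} {b1.1} {b1.2} {b2.2}, out.j being that stage's outer ports


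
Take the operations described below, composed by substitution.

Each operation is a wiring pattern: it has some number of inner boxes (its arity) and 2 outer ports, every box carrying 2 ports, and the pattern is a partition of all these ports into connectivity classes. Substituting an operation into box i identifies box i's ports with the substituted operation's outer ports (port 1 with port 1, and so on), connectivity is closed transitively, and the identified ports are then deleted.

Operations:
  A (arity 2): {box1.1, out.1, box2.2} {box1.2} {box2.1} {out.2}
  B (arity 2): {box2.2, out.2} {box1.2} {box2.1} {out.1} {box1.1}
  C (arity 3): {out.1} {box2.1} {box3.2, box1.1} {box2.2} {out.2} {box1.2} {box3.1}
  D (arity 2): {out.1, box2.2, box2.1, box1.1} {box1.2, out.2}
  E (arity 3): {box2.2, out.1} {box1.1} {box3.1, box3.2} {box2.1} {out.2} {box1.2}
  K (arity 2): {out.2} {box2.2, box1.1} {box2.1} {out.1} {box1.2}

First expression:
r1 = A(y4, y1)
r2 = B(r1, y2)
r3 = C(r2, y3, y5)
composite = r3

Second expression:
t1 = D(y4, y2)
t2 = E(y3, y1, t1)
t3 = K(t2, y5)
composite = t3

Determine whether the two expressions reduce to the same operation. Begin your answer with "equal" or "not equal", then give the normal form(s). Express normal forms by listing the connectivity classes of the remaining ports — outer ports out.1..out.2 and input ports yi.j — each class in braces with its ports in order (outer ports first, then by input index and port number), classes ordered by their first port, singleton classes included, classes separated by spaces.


not equal — first {out.1} {out.2} {y1.1} {y1.2, y4.1} {y2.1} {y2.2} {y3.1} {y3.2} {y4.2} {y5.1} {y5.2}, second {out.1} {out.2} {y1.1} {y1.2, y5.2} {y2.1, y2.2, y4.1, y4.2} {y3.1} {y3.2} {y5.1}

The first composite normalizes to {out.1} {out.2} {y1.1} {y1.2, y4.1} {y2.1} {y2.2} {y3.1} {y3.2} {y4.2} {y5.1} {y5.2}
The second composite normalizes to {out.1} {out.2} {y1.1} {y1.2, y5.2} {y2.1, y2.2, y4.1, y4.2} {y3.1} {y3.2} {y5.1}
Different reductions; not equal.


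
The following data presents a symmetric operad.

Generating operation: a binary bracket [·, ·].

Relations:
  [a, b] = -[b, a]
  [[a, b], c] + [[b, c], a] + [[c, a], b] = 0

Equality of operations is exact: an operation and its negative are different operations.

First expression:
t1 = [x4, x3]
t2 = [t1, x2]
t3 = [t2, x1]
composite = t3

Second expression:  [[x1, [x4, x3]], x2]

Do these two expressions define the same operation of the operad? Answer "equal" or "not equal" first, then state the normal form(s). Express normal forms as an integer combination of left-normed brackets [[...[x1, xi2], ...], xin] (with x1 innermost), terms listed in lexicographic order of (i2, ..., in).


Reducing the first expression gives -[[[x1, x2], x3], x4] + [[[x1, x2], x4], x3] + [[[x1, x3], x4], x2] - [[[x1, x4], x3], x2]
Reducing the second expression gives -[[[x1, x3], x4], x2] + [[[x1, x4], x3], x2]
Different reductions; not equal.

not equal: they reduce to -[[[x1, x2], x3], x4] + [[[x1, x2], x4], x3] + [[[x1, x3], x4], x2] - [[[x1, x4], x3], x2] and -[[[x1, x3], x4], x2] + [[[x1, x4], x3], x2]


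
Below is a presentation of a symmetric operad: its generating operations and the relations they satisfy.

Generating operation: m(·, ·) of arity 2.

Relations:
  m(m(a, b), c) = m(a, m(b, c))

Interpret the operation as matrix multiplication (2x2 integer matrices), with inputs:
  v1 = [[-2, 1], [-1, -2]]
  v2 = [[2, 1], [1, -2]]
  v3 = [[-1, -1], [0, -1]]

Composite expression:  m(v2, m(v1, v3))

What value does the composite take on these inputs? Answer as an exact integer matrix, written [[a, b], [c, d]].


[[5, 5], [0, -5]]

m(v1, v3) = [[2, 1], [1, 3]]
m(v2, m(v1, v3)) = [[5, 5], [0, -5]]


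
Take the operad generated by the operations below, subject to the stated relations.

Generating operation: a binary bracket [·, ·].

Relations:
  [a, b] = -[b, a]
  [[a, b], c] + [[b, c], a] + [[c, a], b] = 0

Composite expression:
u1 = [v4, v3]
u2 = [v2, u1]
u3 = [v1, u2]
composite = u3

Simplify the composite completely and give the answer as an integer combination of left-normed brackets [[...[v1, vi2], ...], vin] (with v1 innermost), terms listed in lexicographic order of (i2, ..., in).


-[[[v1, v2], v3], v4] + [[[v1, v2], v4], v3] + [[[v1, v3], v4], v2] - [[[v1, v4], v3], v2]

Expand each bracket as ab - ba; the v1-initial words give the coefficients.
Composite bracket: [v1, [v2, [v4, v3]]]
Under [a, b] = ab - ba we get 8 signed associative words (2^3 = 8).
Coefficients come from the v1-initial words:
  the word v1v2v3v4 carries sign -1 and contributes -[[[v1, v2], v3], v4]
  the word v1v2v4v3 carries sign +1 and contributes +[[[v1, v2], v4], v3]
  the word v1v3v4v2 carries sign +1 and contributes +[[[v1, v3], v4], v2]
  the word v1v4v3v2 carries sign -1 and contributes -[[[v1, v4], v3], v2]


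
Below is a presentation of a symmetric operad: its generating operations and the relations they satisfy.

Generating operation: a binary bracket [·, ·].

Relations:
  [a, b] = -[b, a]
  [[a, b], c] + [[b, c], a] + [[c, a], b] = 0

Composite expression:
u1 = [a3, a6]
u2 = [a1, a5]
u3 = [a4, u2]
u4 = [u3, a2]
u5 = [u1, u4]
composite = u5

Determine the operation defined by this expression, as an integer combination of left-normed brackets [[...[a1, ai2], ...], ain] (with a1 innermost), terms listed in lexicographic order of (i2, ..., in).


[[[[[a1, a5], a4], a2], a3], a6] - [[[[[a1, a5], a4], a2], a6], a3]

Skip Jacobi rewriting: expand, keep a1-initial words, read off terms.
Composite bracket: [[a3, a6], [[a4, [a1, a5]], a2]]
Each bracket splits as ab - ba, giving 32 signed words (2^5 = 32).
Words beginning with a1 determine it all:
  the word a1a5a4a2a3a6 carries sign +1 and contributes +[[[[[a1, a5], a4], a2], a3], a6]
  the word a1a5a4a2a6a3 carries sign -1 and contributes -[[[[[a1, a5], a4], a2], a6], a3]


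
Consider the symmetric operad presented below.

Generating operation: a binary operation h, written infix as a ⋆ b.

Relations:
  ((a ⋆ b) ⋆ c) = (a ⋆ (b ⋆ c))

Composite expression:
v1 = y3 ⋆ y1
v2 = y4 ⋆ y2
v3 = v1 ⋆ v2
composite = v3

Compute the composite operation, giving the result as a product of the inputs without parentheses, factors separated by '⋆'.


y3 ⋆ y1 ⋆ y4 ⋆ y2

The h-tree's shape is irrelevant; the y-reading-order decides.
(y3 ⋆ y1) flattens to y3 ⋆ y1
(y4 ⋆ y2) flattens to y4 ⋆ y2
((y3 ⋆ y1) ⋆ (y4 ⋆ y2)) flattens to y3 ⋆ y1 ⋆ y4 ⋆ y2


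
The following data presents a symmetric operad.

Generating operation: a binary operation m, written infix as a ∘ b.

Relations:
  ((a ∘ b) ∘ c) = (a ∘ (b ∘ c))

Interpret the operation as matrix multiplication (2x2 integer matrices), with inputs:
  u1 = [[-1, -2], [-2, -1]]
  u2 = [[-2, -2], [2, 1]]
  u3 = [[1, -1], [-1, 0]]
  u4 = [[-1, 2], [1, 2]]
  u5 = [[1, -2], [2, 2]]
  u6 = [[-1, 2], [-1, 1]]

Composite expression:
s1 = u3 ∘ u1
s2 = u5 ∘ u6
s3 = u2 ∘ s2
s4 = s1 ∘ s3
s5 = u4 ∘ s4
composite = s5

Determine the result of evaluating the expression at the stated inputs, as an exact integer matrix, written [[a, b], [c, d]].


[[-4, 18], [12, -18]]

(u3 ∘ u1) = [[1, -1], [1, 2]]
(u5 ∘ u6) = [[1, 0], [-4, 6]]
(u2 ∘ (u5 ∘ u6)) = [[6, -12], [-2, 6]]
((u3 ∘ u1) ∘ (u2 ∘ (u5 ∘ u6))) = [[8, -18], [2, 0]]
(u4 ∘ ((u3 ∘ u1) ∘ (u2 ∘ (u5 ∘ u6)))) = [[-4, 18], [12, -18]]


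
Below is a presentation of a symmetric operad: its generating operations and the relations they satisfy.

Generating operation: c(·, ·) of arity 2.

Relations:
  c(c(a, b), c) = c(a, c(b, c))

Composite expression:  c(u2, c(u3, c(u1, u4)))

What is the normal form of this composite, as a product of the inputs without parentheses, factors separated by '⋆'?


Associativity of c dissolves the nesting; only the u-input order survives.
c(u1, u4) collapses to u1 ⋆ u4
c(u3, c(u1, u4)) collapses to u3 ⋆ u1 ⋆ u4
c(u2, c(u3, c(u1, u4))) collapses to u2 ⋆ u3 ⋆ u1 ⋆ u4

u2 ⋆ u3 ⋆ u1 ⋆ u4


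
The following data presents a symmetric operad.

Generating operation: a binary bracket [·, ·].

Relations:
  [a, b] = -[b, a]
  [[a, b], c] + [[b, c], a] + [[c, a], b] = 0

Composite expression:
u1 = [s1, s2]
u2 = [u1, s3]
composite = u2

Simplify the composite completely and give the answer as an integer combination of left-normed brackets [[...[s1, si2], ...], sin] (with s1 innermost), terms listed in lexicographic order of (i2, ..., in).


[[s1, s2], s3]


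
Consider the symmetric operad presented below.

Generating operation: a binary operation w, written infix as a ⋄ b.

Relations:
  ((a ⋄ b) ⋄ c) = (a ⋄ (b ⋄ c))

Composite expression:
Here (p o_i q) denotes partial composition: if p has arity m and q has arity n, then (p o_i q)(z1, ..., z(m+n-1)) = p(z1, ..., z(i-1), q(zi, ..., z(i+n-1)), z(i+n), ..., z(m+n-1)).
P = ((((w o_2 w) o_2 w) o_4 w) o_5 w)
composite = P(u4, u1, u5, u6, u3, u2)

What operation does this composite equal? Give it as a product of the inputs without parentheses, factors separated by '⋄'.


u4 ⋄ u1 ⋄ u5 ⋄ u6 ⋄ u3 ⋄ u2

Key point: w is associative — brackets drop, the u-order remains.
(u1 ⋄ u5) reduces to u1 ⋄ u5
(u3 ⋄ u2) reduces to u3 ⋄ u2
(u6 ⋄ (u3 ⋄ u2)) reduces to u6 ⋄ u3 ⋄ u2
((u1 ⋄ u5) ⋄ (u6 ⋄ (u3 ⋄ u2))) reduces to u1 ⋄ u5 ⋄ u6 ⋄ u3 ⋄ u2
(u4 ⋄ ((u1 ⋄ u5) ⋄ (u6 ⋄ (u3 ⋄ u2)))) reduces to u4 ⋄ u1 ⋄ u5 ⋄ u6 ⋄ u3 ⋄ u2


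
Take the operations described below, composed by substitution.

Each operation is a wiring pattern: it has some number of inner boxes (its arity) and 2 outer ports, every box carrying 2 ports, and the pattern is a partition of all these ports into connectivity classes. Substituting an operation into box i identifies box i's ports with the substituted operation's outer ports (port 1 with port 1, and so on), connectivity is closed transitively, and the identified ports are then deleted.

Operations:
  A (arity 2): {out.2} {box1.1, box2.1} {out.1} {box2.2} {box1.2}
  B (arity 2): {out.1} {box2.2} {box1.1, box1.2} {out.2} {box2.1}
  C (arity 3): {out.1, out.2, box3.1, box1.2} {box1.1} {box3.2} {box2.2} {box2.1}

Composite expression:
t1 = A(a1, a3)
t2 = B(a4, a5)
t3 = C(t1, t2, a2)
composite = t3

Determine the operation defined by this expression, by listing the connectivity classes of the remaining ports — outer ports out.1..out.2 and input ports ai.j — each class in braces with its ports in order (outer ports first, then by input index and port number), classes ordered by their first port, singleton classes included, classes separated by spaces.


{out.1, out.2, a2.1} {a1.1, a3.1} {a1.2} {a2.2} {a3.2} {a4.1, a4.2} {a5.1} {a5.2}


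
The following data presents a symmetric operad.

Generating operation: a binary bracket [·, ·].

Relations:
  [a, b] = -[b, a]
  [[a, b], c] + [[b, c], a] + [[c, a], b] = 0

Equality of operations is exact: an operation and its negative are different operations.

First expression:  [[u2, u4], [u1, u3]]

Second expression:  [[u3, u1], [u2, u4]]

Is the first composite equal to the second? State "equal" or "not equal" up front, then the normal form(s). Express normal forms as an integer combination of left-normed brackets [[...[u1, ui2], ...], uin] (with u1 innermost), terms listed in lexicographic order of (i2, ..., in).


equal; the common form is -[[[u1, u3], u2], u4] + [[[u1, u3], u4], u2]


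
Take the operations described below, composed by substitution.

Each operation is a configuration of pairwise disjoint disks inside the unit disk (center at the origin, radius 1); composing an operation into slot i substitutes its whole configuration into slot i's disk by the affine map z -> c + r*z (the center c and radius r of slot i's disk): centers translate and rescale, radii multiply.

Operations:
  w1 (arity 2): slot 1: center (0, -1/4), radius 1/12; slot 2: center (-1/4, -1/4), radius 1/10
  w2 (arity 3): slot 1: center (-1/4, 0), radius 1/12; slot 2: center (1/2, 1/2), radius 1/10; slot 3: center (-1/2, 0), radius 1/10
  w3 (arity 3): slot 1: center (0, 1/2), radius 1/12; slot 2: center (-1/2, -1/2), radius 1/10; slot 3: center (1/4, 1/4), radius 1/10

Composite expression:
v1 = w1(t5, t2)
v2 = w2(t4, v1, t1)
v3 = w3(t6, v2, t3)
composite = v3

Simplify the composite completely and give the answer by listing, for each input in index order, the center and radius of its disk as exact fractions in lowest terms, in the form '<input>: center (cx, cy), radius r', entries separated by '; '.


t1: center (-11/20, -1/2), radius 1/100; t2: center (-181/400, -181/400), radius 1/1000; t3: center (1/4, 1/4), radius 1/10; t4: center (-21/40, -1/2), radius 1/120; t5: center (-9/20, -181/400), radius 1/1200; t6: center (0, 1/2), radius 1/12

Nesting under w3 composes maps z -> c + r*z down each t-path.
for t6, the 1-step affine chain lands on center (0, 1/2), radius 1/12
for t4, the 2-step affine chain lands on center (-21/40, -1/2), radius 1/120
for t5, the 3-step affine chain lands on center (-9/20, -181/400), radius 1/1200
for t2, the 3-step affine chain lands on center (-181/400, -181/400), radius 1/1000
for t1, the 2-step affine chain lands on center (-11/20, -1/2), radius 1/100
for t3, the 1-step affine chain lands on center (1/4, 1/4), radius 1/10


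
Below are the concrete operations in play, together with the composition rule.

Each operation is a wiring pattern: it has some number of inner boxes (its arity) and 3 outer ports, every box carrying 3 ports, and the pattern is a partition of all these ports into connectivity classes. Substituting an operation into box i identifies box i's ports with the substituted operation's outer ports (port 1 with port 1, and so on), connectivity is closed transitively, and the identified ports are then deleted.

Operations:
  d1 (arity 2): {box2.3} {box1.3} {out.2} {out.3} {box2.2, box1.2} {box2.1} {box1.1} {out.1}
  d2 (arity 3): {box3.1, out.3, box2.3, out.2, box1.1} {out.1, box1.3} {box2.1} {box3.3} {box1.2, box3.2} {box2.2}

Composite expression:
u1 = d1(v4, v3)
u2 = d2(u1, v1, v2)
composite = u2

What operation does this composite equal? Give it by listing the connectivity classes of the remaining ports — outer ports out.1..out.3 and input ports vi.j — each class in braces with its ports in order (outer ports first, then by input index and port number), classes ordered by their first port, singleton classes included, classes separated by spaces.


{out.1} {out.2, out.3, v1.3, v2.1} {v1.1} {v1.2} {v2.2} {v2.3} {v3.1} {v3.2, v4.2} {v3.3} {v4.1} {v4.3}

Reachability decides: close wires over d2-identified ports.
composing d1 on (v4, v3), with out.j its own outer ports: {out.1} {out.2} {out.3} {v3.1} {v3.2, v4.2} {v3.3} {v4.1} {v4.3}
composing d2 on (v4, v3, v1, v2), with out.j its own outer ports: {out.1} {out.2, out.3, v1.3, v2.1} {v1.1} {v1.2} {v2.2} {v2.3} {v3.1} {v3.2, v4.2} {v3.3} {v4.1} {v4.3}


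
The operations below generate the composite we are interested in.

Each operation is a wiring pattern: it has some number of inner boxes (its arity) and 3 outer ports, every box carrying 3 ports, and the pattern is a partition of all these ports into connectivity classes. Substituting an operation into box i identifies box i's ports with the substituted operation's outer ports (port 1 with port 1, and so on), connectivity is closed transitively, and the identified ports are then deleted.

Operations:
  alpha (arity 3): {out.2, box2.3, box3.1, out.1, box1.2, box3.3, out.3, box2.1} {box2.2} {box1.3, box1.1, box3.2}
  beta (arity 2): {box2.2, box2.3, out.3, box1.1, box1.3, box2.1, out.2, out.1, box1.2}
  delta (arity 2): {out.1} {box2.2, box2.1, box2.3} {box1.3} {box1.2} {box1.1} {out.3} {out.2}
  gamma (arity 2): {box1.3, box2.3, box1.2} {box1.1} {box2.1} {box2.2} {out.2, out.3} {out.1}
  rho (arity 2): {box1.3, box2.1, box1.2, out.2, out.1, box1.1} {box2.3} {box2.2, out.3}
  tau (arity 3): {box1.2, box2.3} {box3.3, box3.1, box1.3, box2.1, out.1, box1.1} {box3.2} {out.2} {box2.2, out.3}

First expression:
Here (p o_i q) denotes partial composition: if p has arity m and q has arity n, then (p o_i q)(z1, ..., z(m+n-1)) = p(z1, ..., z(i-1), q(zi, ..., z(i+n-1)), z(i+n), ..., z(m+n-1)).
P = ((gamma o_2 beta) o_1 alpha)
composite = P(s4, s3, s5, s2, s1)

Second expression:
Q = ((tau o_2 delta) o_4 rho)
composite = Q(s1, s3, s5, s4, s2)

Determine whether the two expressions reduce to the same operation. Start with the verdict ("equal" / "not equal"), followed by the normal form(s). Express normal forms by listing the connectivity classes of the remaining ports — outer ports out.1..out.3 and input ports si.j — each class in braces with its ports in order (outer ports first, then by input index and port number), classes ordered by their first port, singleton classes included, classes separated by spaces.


not equal — first {out.1} {out.2, out.3} {s1.1, s1.2, s1.3, s2.1, s2.2, s2.3, s3.1, s3.3, s4.2, s5.1, s5.3} {s3.2} {s4.1, s4.3, s5.2}, second {out.1, s1.1, s1.3, s2.1, s2.2, s4.1, s4.2, s4.3} {out.2} {out.3} {s1.2} {s2.3} {s3.1} {s3.2} {s3.3} {s5.1, s5.2, s5.3}

In normal form, the first expression is {out.1} {out.2, out.3} {s1.1, s1.2, s1.3, s2.1, s2.2, s2.3, s3.1, s3.3, s4.2, s5.1, s5.3} {s3.2} {s4.1, s4.3, s5.2}
In normal form, the second expression is {out.1, s1.1, s1.3, s2.1, s2.2, s4.1, s4.2, s4.3} {out.2} {out.3} {s1.2} {s2.3} {s3.1} {s3.2} {s3.3} {s5.1, s5.2, s5.3}
The forms do not match — not equal.
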